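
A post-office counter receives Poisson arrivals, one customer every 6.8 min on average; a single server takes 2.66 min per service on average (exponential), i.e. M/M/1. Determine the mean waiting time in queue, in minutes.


λ = 60/6.8 = 8.8235 /hr
μ = 60/2.66 = 22.5564 /hr
ρ = λ/μ = 8.8235/22.5564 = 0.3912
Wq = ρ/(μ−λ) = 0.3912/(22.5564−8.8235) = 0.02848 hr
In minutes: 0.02848·60 = 1.709 min

Final: 1.709 min


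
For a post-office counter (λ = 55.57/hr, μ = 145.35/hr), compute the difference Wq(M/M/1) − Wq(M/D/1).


ρ = 55.57/145.35 = 0.3823
Wq(M/M/1) = ρ/(μ−λ) = 0.3823/89.78 = 0.004258 hr
Wq(M/D/1) = ρ/(2(μ−λ)) = 0.002129 hr
Savings = 0.004258 − 0.002129 = 0.002129 hr

Final: 0.002129 hr


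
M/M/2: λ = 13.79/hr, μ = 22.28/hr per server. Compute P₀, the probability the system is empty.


a = λ/μ = 13.79/22.28 = 0.6189; ρ = a/c = 0.3095
Σ_{k=0}^{1} a^k/k! (terms k=0..1) = 1.00000 + 0.61894 = 1.61894
Tail: a^2/(2!(1−ρ)) = 0.38309/(2·0.6905) = 0.27739
P₀ = 1/(1.61894 + 0.27739) = 1/1.89633 = 0.527335

Final: 0.527335


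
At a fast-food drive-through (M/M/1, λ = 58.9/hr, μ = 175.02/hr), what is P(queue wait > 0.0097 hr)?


ρ = 58.9/175.02 = 0.3365
P(Wq > t) = ρ·e^{−(μ−λ)t} = 0.3365·e^{−1.1264}
= 0.3365·0.324210 = 0.109107

Final: 0.109107


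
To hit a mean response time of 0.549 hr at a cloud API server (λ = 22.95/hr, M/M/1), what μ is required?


W = 1/(μ−λ) ⇒ μ − λ = 1/W = 1/0.549 = 1.8215
μ = λ + 1/W = 22.95 + 1.8215 = 24.7715 per hr

Final: 24.7715 /hr


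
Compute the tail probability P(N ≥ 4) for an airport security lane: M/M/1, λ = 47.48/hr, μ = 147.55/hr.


ρ = 47.48/147.55 = 0.3218
P(N ≥ n) = ρ^n = 0.3218^4 = 0.010722

Final: 0.010722


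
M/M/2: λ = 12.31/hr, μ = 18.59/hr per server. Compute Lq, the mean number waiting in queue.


a = λ/μ = 0.6622; ρ = a/2 = 0.3311
P₀ = 0.502526
Lq = P₀·a^c·ρ / (c!·(1−ρ)²) = 0.502526·0.43849·0.3311/(2·0.44744)
= 0.08153

Final: 0.08153


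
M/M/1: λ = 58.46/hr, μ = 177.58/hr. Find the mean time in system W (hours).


W = 1/(μ−λ) = 1/(177.58 − 58.46) = 1/119.12 = 0.008395 hr

Final: 0.008395 hr


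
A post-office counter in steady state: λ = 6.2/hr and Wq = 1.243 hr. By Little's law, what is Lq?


Lq = λWq = 6.2·1.243 = 7.7066

Final: 7.7066


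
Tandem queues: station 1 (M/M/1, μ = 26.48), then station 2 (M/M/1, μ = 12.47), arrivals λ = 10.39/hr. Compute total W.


Each node sees arrival rate λ = 10.39/hr (tandem ⇒ throughput preserved).
W₁ = 1/(μ₁−λ) = 1/(26.48−10.39) = 0.06215 hr
W₂ = 1/(μ₂−λ) = 1/(12.47−10.39) = 0.48077 hr
W_total = W₁ + W₂ = 0.06215 + 0.48077 = 0.54292 hr

Final: 0.54292 hr


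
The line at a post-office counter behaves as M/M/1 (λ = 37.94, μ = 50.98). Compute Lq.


ρ = 37.94/50.98 = 0.7442
Lq = ρ²/(1−ρ) = 0.5539/0.2558 = 2.1653

Final: 2.1653


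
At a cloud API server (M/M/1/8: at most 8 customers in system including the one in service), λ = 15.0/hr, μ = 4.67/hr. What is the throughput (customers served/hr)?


ρ = 3.2120; P_K = (1−ρ)ρ^8/(1−ρ^9) = 0.688686
λ_eff = λ(1 − P_K) = 15.0·(1 − 0.688686) = 15.0·0.311314 = 4.6697 /hr

Final: 4.6697 /hr


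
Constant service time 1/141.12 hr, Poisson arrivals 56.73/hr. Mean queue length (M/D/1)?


ρ = 56.73/141.12 = 0.4020
M/D/1: Lq = ρ²/(2(1−ρ)) = 0.1616/(2·0.5980) = 0.13512

Final: 0.13512


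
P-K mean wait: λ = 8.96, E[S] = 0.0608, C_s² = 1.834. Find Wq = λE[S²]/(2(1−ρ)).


ρ = λ·E[S] = 8.96·0.0608 = 0.5448
E[S²] = E[S]²(1+C_s²) = 0.0608²·(1+1.834) = 0.010476
Wq = λ·E[S²]/(2(1−ρ)) = 8.96·0.010476/(2·0.4552) = 0.10310 hr

Final: 0.10310 hr


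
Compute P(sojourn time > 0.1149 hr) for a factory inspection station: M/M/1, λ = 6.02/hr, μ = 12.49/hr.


W ~ Exponential(μ−λ) for M/M/1.
μ − λ = 12.49 − 6.02 = 6.4700
P(W > t) = e^{−(μ−λ)t} = e^{−0.7434} = 0.475493

Final: 0.475493


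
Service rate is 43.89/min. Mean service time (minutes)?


Mean service time = 1/μ = 1/43.89 minute = 0.02278 minute
In minutes: 0.02278 × 1 = 0.02278 min

Final: 0.02278 min


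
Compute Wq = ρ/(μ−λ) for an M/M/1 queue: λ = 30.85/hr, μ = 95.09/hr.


ρ = 30.85/95.09 = 0.3244
Wq = ρ/(μ−λ) = 0.3244/(95.09 − 30.85) = 0.3244/64.24 = 0.005050 hr

Final: 0.005050 hr


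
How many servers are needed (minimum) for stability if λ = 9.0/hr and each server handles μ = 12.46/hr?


Stability requires cμ > λ ⇔ c > λ/μ.
λ/μ = 9.0/12.46 = 0.7223
Minimum integer c = ⌊0.7223⌋ + 1 = 1
Check: 1·12.46 = 12.46 > 9.0, while 0·12.46 = 0.00 ≤ 9.0

Final: 1 servers


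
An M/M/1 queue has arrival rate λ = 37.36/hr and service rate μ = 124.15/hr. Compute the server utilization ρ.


ρ = λ/μ = 37.36/124.15 = 0.3009

Final: 0.3009


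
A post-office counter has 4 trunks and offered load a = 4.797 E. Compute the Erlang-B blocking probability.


B(c,a) = (a^c/c!) / Σ_{k=0}^{c} a^k/k!
a^4/4! = 22.063156
Σ terms (k=0..4): 1.00000 + 4.79700 + 11.50560 + 18.39746 + 22.06316 = 57.763222
B = 22.063156/57.763222 = 0.381959

Final: 0.381959


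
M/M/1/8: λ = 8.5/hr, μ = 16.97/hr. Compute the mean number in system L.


ρ = 8.5/16.97 = 0.5009
L = ρ[1 − (K+1)ρ^K + Kρ^(K+1)] / [(1−ρ)(1−ρ^(K+1))]
Numerator: 0.5009·(1 − 9·0.003962 + 8·0.001984) = 0.490976
Denominator: (0.4991)·(0.998016) = 0.498126
L = 0.490976/0.498126 = 0.9856

Final: 0.9856


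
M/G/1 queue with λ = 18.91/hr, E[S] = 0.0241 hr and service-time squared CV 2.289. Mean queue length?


ρ = λ·E[S] = 18.91·0.0241 = 0.4557
Lq = ρ²(1+C_s²)/(2(1−ρ)) = 0.2077·(1+2.289)/(2·0.5443)
= 0.2077·3.2890/1.0885 = 0.62753

Final: 0.62753


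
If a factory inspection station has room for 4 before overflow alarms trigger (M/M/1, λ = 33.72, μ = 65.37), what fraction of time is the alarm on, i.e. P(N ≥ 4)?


ρ = 33.72/65.37 = 0.5158
P(N ≥ n) = ρ^n = 0.5158^4 = 0.070800

Final: 0.070800


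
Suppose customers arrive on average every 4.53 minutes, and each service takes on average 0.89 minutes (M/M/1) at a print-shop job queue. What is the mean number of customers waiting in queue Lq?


λ = 60/4.53 = 13.2450 /hr
μ = 60/0.89 = 67.4157 /hr
ρ = λ/μ = 13.2450/67.4157 = 0.1965
Lq = ρ²/(1−ρ) = 0.03860/0.8035 = 0.04804

Final: 0.04804


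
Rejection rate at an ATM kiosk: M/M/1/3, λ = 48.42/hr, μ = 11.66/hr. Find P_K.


ρ = λ/μ = 48.42/11.66 = 4.1527
P_K = (1−ρ)ρ^K/(1−ρ^(K+1)) = (-3.1527·71.610829)/(1 − 297.375331)
= -225.764502/-296.375331 = 0.761752

Final: 0.761752


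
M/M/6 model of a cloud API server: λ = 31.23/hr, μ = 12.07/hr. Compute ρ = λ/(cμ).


ρ = λ/(cμ) = 31.23/(6·12.07) = 31.23/72.42 = 0.4312

Final: 0.4312


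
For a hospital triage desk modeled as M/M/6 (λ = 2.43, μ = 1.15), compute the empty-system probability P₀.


a = λ/μ = 2.43/1.15 = 2.1130; ρ = a/c = 0.3522
Σ_{k=0}^{5} a^k/k! (terms k=0..5) = 1.00000 + 2.11304 + 2.23248 + 1.57244 + 0.83066 + 0.35104 = 8.09966
Tail: a^6/(6!(1−ρ)) = 89.01242/(720·0.6478) = 0.19084
P₀ = 1/(8.09966 + 0.19084) = 1/8.29050 = 0.120620

Final: 0.120620


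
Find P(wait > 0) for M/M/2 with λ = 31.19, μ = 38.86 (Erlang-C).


a = λ/μ = 0.8026; ρ = a/2 = 0.4013
P₀ = 0.427233 (from M/M/c formula)
C(c,a) = [a^c/(c!(1−ρ))]·P₀ = [0.64421/(2·0.5987)]·0.427233
= 0.53802·0.427233 = 0.229858

Final: 0.229858


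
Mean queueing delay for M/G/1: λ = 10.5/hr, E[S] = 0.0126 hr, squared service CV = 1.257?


ρ = λ·E[S] = 10.5·0.0126 = 0.1323
E[S²] = E[S]²(1+C_s²) = 0.0126²·(1+1.257) = 0.0003583
Wq = λ·E[S²]/(2(1−ρ)) = 10.5·0.0003583/(2·0.8677) = 0.002168 hr

Final: 0.002168 hr


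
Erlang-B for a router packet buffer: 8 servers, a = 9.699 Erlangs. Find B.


B(c,a) = (a^c/c!) / Σ_{k=0}^{c} a^k/k!
a^8/8! = 1942.205373
Σ terms (k=0..8): 1.00000 + 9.69900 + 47.03530 + 152.06513 + 368.71992 + 715.24289 + 1156.19014 + 1601.98402 + 1942.20537 = 5994.141760
B = 1942.205373/5994.141760 = 0.324017

Final: 0.324017


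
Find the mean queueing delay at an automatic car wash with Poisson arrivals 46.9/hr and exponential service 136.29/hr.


ρ = 46.9/136.29 = 0.3441
Wq = ρ/(μ−λ) = 0.3441/(136.29 − 46.9) = 0.3441/89.39 = 0.003850 hr

Final: 0.003850 hr


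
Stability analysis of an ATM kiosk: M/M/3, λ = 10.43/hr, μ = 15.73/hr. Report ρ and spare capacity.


Total capacity cμ = 3·15.73 = 47.19/hr
ρ = λ/(cμ) = 10.43/47.19 = 0.2210
Stable ⇔ ρ < 1: YES
Spare capacity = cμ − λ = 47.19 − 10.43 = 36.76/hr

Final: ρ = 0.2210; stable; margin = 36.76/hr


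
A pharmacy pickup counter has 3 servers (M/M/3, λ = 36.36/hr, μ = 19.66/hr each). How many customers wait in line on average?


a = λ/μ = 1.8494; ρ = a/3 = 0.6165
P₀ = 0.136823
Lq = P₀·a^c·ρ / (c!·(1−ρ)²) = 0.136823·6.32588·0.6165/(6·0.14709)
= 0.60461

Final: 0.60461


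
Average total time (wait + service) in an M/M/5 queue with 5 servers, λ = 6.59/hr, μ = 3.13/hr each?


a = 2.1054; ρ = 0.4211; P₀ = 0.120603
Lq = P₀·a^c·ρ/(c!(1−ρ)²) = 0.05224
Wq = Lq/λ = 0.05224/6.59 = 0.007928 hr
W = Wq + 1/μ = 0.007928 + 0.31949 = 0.32742 hr

Final: 0.32742 hr


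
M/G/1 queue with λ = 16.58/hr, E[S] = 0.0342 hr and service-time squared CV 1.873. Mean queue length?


ρ = λ·E[S] = 16.58·0.0342 = 0.5670
Lq = ρ²(1+C_s²)/(2(1−ρ)) = 0.3215·(1+1.873)/(2·0.4330)
= 0.3215·2.8730/0.8659 = 1.06678

Final: 1.06678


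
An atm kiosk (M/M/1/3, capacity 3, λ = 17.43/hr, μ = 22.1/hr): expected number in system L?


ρ = 17.43/22.1 = 0.7887
L = ρ[1 − (K+1)ρ^K + Kρ^(K+1)] / [(1−ρ)(1−ρ^(K+1))]
Numerator: 0.7887·(1 − 4·0.490586 + 3·0.386919) = 0.156486
Denominator: (0.2113)·(0.613081) = 0.129551
L = 0.156486/0.129551 = 1.2079

Final: 1.2079


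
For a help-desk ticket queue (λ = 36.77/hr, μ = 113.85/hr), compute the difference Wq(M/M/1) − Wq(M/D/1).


ρ = 36.77/113.85 = 0.3230
Wq(M/M/1) = ρ/(μ−λ) = 0.3230/77.08 = 0.004190 hr
Wq(M/D/1) = ρ/(2(μ−λ)) = 0.002095 hr
Savings = 0.004190 − 0.002095 = 0.002095 hr

Final: 0.002095 hr


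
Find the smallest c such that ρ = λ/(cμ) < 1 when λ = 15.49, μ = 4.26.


Stability requires cμ > λ ⇔ c > λ/μ.
λ/μ = 15.49/4.26 = 3.6362
Minimum integer c = ⌊3.6362⌋ + 1 = 4
Check: 4·4.26 = 17.04 > 15.49, while 3·4.26 = 12.78 ≤ 15.49

Final: 4 servers


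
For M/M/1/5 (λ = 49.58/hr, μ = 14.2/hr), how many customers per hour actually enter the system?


ρ = 3.4915; P_K = (1−ρ)ρ^5/(1−ρ^6) = 0.713988
λ_eff = λ(1 − P_K) = 49.58·(1 − 0.713988) = 49.58·0.286012 = 14.1805 /hr

Final: 14.1805 /hr


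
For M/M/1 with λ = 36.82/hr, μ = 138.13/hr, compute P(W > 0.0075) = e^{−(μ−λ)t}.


W ~ Exponential(μ−λ) for M/M/1.
μ − λ = 138.13 − 36.82 = 101.3100
P(W > t) = e^{−(μ−λ)t} = e^{−0.7598} = 0.467748

Final: 0.467748


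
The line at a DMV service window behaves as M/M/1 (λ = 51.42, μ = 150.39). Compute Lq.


ρ = 51.42/150.39 = 0.3419
Lq = ρ²/(1−ρ) = 0.1169/0.6581 = 0.1776

Final: 0.1776


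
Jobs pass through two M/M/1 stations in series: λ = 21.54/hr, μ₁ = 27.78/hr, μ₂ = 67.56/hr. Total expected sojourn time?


Each node sees arrival rate λ = 21.54/hr (tandem ⇒ throughput preserved).
W₁ = 1/(μ₁−λ) = 1/(27.78−21.54) = 0.16026 hr
W₂ = 1/(μ₂−λ) = 1/(67.56−21.54) = 0.02173 hr
W_total = W₁ + W₂ = 0.16026 + 0.02173 = 0.18199 hr

Final: 0.18199 hr


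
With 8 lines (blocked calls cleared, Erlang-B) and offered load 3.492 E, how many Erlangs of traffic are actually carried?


B(8,3.492) = 0.016857 (Erlang-B)
Carried load = a(1 − B) = 3.492·(1 − 0.016857) = 3.492·0.983143 = 3.4331 E

Final: 3.4331 Erlangs


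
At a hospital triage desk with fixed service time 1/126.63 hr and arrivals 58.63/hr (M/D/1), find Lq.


ρ = 58.63/126.63 = 0.4630
M/D/1: Lq = ρ²/(2(1−ρ)) = 0.2144/(2·0.5370) = 0.19960

Final: 0.19960


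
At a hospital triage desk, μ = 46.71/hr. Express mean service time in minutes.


Mean service time = 1/μ = 1/46.71 hour = 0.02141 hour
In minutes: 0.02141 × 60 = 1.2845 min

Final: 1.2845 min


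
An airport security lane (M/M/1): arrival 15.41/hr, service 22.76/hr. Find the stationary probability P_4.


ρ = 15.41/22.76 = 0.6771
P_n = (1−ρ)·ρ^n = (1 − 0.6771)·0.6771^4 = 0.3229·0.210146 = 0.067864

Final: 0.067864


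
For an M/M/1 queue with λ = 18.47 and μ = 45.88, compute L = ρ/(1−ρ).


ρ = λ/μ = 18.47/45.88 = 0.4026
L = ρ/(1−ρ) = 0.4026/(1 − 0.4026) = 0.4026/0.5974 = 0.6738

Final: 0.6738


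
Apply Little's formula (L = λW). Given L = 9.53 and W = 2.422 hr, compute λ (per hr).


λ = L/W = 9.53/2.422 = 3.9348 /hr

Final: 3.9348 /hr


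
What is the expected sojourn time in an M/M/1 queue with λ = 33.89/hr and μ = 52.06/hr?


W = 1/(μ−λ) = 1/(52.06 − 33.89) = 1/18.17 = 0.05504 hr

Final: 0.05504 hr


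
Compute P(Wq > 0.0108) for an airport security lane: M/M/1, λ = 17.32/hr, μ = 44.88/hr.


ρ = 17.32/44.88 = 0.3859
P(Wq > t) = ρ·e^{−(μ−λ)t} = 0.3859·e^{−0.2976}
= 0.3859·0.742563 = 0.286568

Final: 0.286568


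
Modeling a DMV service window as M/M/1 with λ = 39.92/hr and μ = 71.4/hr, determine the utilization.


ρ = λ/μ = 39.92/71.4 = 0.5591

Final: 0.5591


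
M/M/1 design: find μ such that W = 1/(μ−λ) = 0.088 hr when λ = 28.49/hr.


W = 1/(μ−λ) ⇒ μ − λ = 1/W = 1/0.088 = 11.3636
μ = λ + 1/W = 28.49 + 11.3636 = 39.8536 per hr

Final: 39.8536 /hr


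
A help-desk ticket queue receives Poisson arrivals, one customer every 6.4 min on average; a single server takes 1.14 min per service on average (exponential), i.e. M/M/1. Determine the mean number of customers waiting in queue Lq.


λ = 60/6.4 = 9.3750 /hr
μ = 60/1.14 = 52.6316 /hr
ρ = λ/μ = 9.3750/52.6316 = 0.1781
Lq = ρ²/(1−ρ) = 0.03173/0.8219 = 0.03861

Final: 0.03861


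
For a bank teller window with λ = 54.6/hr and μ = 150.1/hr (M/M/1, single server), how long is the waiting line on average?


ρ = 54.6/150.1 = 0.3638
Lq = ρ²/(1−ρ) = 0.1323/0.6362 = 0.2080

Final: 0.2080


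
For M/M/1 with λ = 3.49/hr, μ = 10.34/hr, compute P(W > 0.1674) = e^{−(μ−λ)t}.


W ~ Exponential(μ−λ) for M/M/1.
μ − λ = 10.34 − 3.49 = 6.8500
P(W > t) = e^{−(μ−λ)t} = e^{−1.1467} = 0.317687

Final: 0.317687


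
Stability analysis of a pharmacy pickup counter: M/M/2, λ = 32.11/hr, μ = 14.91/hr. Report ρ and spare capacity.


Total capacity cμ = 2·14.91 = 29.82/hr
ρ = λ/(cμ) = 32.11/29.82 = 1.0768
Stable ⇔ ρ < 1: NO
Spare capacity = cμ − λ = 29.82 − 32.11 = -2.29/hr

Final: ρ = 1.0768; unstable; margin = -2.29/hr


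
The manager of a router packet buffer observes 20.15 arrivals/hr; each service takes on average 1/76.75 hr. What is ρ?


ρ = λ/μ = 20.15/76.75 = 0.2625

Final: 0.2625


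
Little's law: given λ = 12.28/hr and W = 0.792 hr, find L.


L = λW = 12.28·0.792 = 9.7258

Final: 9.7258


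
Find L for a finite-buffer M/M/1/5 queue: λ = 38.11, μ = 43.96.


ρ = 38.11/43.96 = 0.8669
L = ρ[1 − (K+1)ρ^K + Kρ^(K+1)] / [(1−ρ)(1−ρ^(K+1))]
Numerator: 0.8669·(1 − 6·0.489673 + 5·0.424510) = 0.159956
Denominator: (0.1331)·(0.575490) = 0.076584
L = 0.159956/0.076584 = 2.0886

Final: 2.0886


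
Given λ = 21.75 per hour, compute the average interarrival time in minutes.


Mean interarrival time = 1/λ = 1/21.75 hour = 0.04598 hour
In minutes: 0.04598 × 60 = 2.7586 min

Final: 2.7586 min


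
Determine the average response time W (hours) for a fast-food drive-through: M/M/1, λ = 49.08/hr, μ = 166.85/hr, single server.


W = 1/(μ−λ) = 1/(166.85 − 49.08) = 1/117.77 = 0.008491 hr

Final: 0.008491 hr


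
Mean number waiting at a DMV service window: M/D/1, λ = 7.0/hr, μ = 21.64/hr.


ρ = 7.0/21.64 = 0.3235
M/D/1: Lq = ρ²/(2(1−ρ)) = 0.1046/(2·0.6765) = 0.07733

Final: 0.07733


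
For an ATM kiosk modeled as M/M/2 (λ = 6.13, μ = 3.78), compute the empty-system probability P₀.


a = λ/μ = 6.13/3.78 = 1.6217; ρ = a/c = 0.8108
Σ_{k=0}^{1} a^k/k! (terms k=0..1) = 1.00000 + 1.62169 = 2.62169
Tail: a^2/(2!(1−ρ)) = 2.62989/(2·0.1892) = 6.95173
P₀ = 1/(2.62169 + 6.95173) = 1/9.57343 = 0.104456

Final: 0.104456


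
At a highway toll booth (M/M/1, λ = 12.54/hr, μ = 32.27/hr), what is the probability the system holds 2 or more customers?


ρ = 12.54/32.27 = 0.3886
P(N ≥ n) = ρ^n = 0.3886^2 = 0.151007

Final: 0.151007


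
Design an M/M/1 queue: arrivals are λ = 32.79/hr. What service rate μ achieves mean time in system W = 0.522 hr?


W = 1/(μ−λ) ⇒ μ − λ = 1/W = 1/0.522 = 1.9157
μ = λ + 1/W = 32.79 + 1.9157 = 34.7057 per hr

Final: 34.7057 /hr


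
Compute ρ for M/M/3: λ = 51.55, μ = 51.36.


ρ = λ/(cμ) = 51.55/(3·51.36) = 51.55/154.08 = 0.3346

Final: 0.3346


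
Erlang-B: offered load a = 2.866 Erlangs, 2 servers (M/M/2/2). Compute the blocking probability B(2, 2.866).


B(c,a) = (a^c/c!) / Σ_{k=0}^{c} a^k/k!
a^2/2! = 4.106978
Σ terms (k=0..2): 1.00000 + 2.86600 + 4.10698 = 7.972978
B = 4.106978/7.972978 = 0.515112

Final: 0.515112


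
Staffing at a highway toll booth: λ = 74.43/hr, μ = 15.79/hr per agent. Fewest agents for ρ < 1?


Stability requires cμ > λ ⇔ c > λ/μ.
λ/μ = 74.43/15.79 = 4.7137
Minimum integer c = ⌊4.7137⌋ + 1 = 5
Check: 5·15.79 = 78.95 > 74.43, while 4·15.79 = 63.16 ≤ 74.43

Final: 5 servers


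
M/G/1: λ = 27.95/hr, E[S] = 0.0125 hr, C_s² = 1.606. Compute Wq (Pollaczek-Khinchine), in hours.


ρ = λ·E[S] = 27.95·0.0125 = 0.3494
E[S²] = E[S]²(1+C_s²) = 0.0125²·(1+1.606) = 0.0004072
Wq = λ·E[S²]/(2(1−ρ)) = 27.95·0.0004072/(2·0.6506) = 0.008746 hr

Final: 0.008746 hr


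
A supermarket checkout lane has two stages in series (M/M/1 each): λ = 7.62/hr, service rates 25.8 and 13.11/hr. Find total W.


Each node sees arrival rate λ = 7.62/hr (tandem ⇒ throughput preserved).
W₁ = 1/(μ₁−λ) = 1/(25.8−7.62) = 0.05501 hr
W₂ = 1/(μ₂−λ) = 1/(13.11−7.62) = 0.18215 hr
W_total = W₁ + W₂ = 0.05501 + 0.18215 = 0.23715 hr

Final: 0.23715 hr


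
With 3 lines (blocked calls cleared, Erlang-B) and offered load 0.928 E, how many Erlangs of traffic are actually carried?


B(3,0.928) = 0.053454 (Erlang-B)
Carried load = a(1 − B) = 0.928·(1 − 0.053454) = 0.928·0.946546 = 0.8784 E

Final: 0.8784 Erlangs


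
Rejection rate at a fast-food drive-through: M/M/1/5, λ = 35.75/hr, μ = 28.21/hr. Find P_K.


ρ = λ/μ = 35.75/28.21 = 1.2673
P_K = (1−ρ)ρ^K/(1−ρ^(K+1)) = (-0.2673·3.268623)/(1 − 4.142264)
= -0.873641/-3.142264 = 0.278029

Final: 0.278029


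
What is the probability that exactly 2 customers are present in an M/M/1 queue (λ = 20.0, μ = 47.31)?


ρ = 20.0/47.31 = 0.4227
P_n = (1−ρ)·ρ^n = (1 − 0.4227)·0.4227^2 = 0.5773·0.178712 = 0.103163

Final: 0.103163


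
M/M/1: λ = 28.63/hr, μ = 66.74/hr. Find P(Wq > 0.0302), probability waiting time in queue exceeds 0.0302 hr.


ρ = 28.63/66.74 = 0.4290
P(Wq > t) = ρ·e^{−(μ−λ)t} = 0.4290·e^{−1.1509}
= 0.4290·0.316345 = 0.135705

Final: 0.135705


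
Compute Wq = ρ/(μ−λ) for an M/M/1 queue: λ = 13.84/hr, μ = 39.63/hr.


ρ = 13.84/39.63 = 0.3492
Wq = ρ/(μ−λ) = 0.3492/(39.63 − 13.84) = 0.3492/25.79 = 0.01354 hr

Final: 0.01354 hr


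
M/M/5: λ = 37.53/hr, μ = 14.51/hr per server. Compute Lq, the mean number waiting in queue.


a = λ/μ = 2.5865; ρ = a/5 = 0.5173
P₀ = 0.073107
Lq = P₀·a^c·ρ / (c!·(1−ρ)²) = 0.073107·115.75926·0.5173/(120·0.23300)
= 0.15657

Final: 0.15657


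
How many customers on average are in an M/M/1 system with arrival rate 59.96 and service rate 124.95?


ρ = λ/μ = 59.96/124.95 = 0.4799
L = ρ/(1−ρ) = 0.4799/(1 − 0.4799) = 0.4799/0.5201 = 0.9226

Final: 0.9226


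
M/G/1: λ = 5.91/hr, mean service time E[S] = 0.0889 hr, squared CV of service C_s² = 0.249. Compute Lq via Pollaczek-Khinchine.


ρ = λ·E[S] = 5.91·0.0889 = 0.5254
Lq = ρ²(1+C_s²)/(2(1−ρ)) = 0.2760·(1+0.249)/(2·0.4746)
= 0.2760·1.2490/0.9492 = 0.36323

Final: 0.36323


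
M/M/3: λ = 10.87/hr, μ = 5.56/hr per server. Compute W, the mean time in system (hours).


a = 1.9550; ρ = 0.6517; P₀ = 0.118461
Lq = P₀·a^c·ρ/(c!(1−ρ)²) = 0.79243
Wq = Lq/λ = 0.79243/10.87 = 0.07290 hr
W = Wq + 1/μ = 0.07290 + 0.17986 = 0.25276 hr

Final: 0.25276 hr


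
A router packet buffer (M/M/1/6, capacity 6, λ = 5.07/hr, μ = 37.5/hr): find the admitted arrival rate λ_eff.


ρ = 0.1352; P_K = (1−ρ)ρ^6/(1−ρ^7) = 0.000005282
λ_eff = λ(1 − P_K) = 5.07·(1 − 0.000005282) = 5.07·0.999995 = 5.0700 /hr

Final: 5.0700 /hr


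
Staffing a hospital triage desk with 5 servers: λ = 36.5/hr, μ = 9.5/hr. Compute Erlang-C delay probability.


a = λ/μ = 3.8421; ρ = a/5 = 0.7684
P₀ = 0.016425 (from M/M/c formula)
C(c,a) = [a^c/(c!(1−ρ))]·P₀ = [837.23292/(120·0.2316)]·0.016425
= 30.12770·0.016425 = 0.494846

Final: 0.494846


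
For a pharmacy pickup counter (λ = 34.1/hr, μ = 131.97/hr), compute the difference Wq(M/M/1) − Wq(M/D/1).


ρ = 34.1/131.97 = 0.2584
Wq(M/M/1) = ρ/(μ−λ) = 0.2584/97.87 = 0.002640 hr
Wq(M/D/1) = ρ/(2(μ−λ)) = 0.001320 hr
Savings = 0.002640 − 0.001320 = 0.001320 hr

Final: 0.001320 hr


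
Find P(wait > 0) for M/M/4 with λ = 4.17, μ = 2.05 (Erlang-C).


a = λ/μ = 2.0341; ρ = a/4 = 0.5085
P₀ = 0.125670 (from M/M/c formula)
C(c,a) = [a^c/(c!(1−ρ))]·P₀ = [17.12099/(24·0.4915)]·0.125670
= 1.45153·0.125670 = 0.182414

Final: 0.182414


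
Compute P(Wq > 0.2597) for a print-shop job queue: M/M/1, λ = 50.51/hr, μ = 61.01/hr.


ρ = 50.51/61.01 = 0.8279
P(Wq > t) = ρ·e^{−(μ−λ)t} = 0.8279·e^{−2.7268}
= 0.8279·0.065425 = 0.054165

Final: 0.054165


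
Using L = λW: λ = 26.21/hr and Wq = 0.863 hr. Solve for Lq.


Lq = λWq = 26.21·0.863 = 22.6192

Final: 22.6192


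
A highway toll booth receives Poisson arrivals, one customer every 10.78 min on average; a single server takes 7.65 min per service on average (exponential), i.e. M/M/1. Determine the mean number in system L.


λ = 60/10.78 = 5.5659 /hr
μ = 60/7.65 = 7.8431 /hr
ρ = λ/μ = 5.5659/7.8431 = 0.7096
L = ρ/(1−ρ) = 0.7096/0.2904 = 2.4441

Final: 2.4441


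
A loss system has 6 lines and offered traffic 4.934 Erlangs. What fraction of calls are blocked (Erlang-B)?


B(c,a) = (a^c/c!) / Σ_{k=0}^{c} a^k/k!
a^6/6! = 20.038369
Σ terms (k=0..6): 1.00000 + 4.93400 + 12.17218 + 20.01918 + 24.69365 + 24.36770 + 20.03837 = 107.225072
B = 20.038369/107.225072 = 0.186881

Final: 0.186881


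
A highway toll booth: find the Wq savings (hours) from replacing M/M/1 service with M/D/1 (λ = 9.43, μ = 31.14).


ρ = 9.43/31.14 = 0.3028
Wq(M/M/1) = ρ/(μ−λ) = 0.3028/21.71 = 0.01395 hr
Wq(M/D/1) = ρ/(2(μ−λ)) = 0.006974 hr
Savings = 0.01395 − 0.006974 = 0.006974 hr

Final: 0.006974 hr


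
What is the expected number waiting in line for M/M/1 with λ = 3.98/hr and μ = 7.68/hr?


ρ = 3.98/7.68 = 0.5182
Lq = ρ²/(1−ρ) = 0.2686/0.4818 = 0.5574

Final: 0.5574


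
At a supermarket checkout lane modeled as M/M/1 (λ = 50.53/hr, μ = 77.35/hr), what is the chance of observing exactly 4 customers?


ρ = 50.53/77.35 = 0.6533
P_n = (1−ρ)·ρ^n = (1 − 0.6533)·0.6533^4 = 0.3467·0.182119 = 0.063147

Final: 0.063147


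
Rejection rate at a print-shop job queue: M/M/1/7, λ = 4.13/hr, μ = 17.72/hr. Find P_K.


ρ = λ/μ = 4.13/17.72 = 0.2331
P_K = (1−ρ)ρ^K/(1−ρ^(K+1)) = (0.7669·0.00003736)/(1 − 0.000008707)
= 0.00002865/0.999991 = 0.00002865

Final: 0.00002865


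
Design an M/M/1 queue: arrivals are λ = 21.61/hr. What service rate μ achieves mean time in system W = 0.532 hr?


W = 1/(μ−λ) ⇒ μ − λ = 1/W = 1/0.532 = 1.8797
μ = λ + 1/W = 21.61 + 1.8797 = 23.4897 per hr

Final: 23.4897 /hr


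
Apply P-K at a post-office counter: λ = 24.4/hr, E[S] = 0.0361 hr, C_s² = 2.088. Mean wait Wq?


ρ = λ·E[S] = 24.4·0.0361 = 0.8808
E[S²] = E[S]²(1+C_s²) = 0.0361²·(1+2.088) = 0.004024
Wq = λ·E[S²]/(2(1−ρ)) = 24.4·0.004024/(2·0.1192) = 0.41202 hr

Final: 0.41202 hr


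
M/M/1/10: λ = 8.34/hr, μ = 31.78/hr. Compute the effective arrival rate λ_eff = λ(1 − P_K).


ρ = 0.2624; P_K = (1−ρ)ρ^10/(1−ρ^11) = 0.000001143
λ_eff = λ(1 − P_K) = 8.34·(1 − 0.000001143) = 8.34·0.999999 = 8.3400 /hr

Final: 8.3400 /hr


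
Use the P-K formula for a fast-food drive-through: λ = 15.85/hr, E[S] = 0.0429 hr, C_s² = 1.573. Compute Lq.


ρ = λ·E[S] = 15.85·0.0429 = 0.6800
Lq = ρ²(1+C_s²)/(2(1−ρ)) = 0.4624·(1+1.573)/(2·0.3200)
= 0.4624·2.5730/0.6401 = 1.85860

Final: 1.85860


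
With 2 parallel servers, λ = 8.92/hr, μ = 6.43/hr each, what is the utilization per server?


ρ = λ/(cμ) = 8.92/(2·6.43) = 8.92/12.86 = 0.6936

Final: 0.6936


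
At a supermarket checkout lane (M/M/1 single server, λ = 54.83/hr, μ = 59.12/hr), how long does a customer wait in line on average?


ρ = 54.83/59.12 = 0.9274
Wq = ρ/(μ−λ) = 0.9274/(59.12 − 54.83) = 0.9274/4.29 = 0.2162 hr

Final: 0.2162 hr


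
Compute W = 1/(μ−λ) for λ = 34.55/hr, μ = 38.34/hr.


W = 1/(μ−λ) = 1/(38.34 − 34.55) = 1/3.79 = 0.2639 hr

Final: 0.2639 hr


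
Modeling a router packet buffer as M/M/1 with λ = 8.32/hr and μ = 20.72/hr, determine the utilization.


ρ = λ/μ = 8.32/20.72 = 0.4015

Final: 0.4015


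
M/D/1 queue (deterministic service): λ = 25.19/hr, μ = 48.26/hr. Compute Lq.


ρ = 25.19/48.26 = 0.5220
M/D/1: Lq = ρ²/(2(1−ρ)) = 0.2724/(2·0.4780) = 0.28496

Final: 0.28496


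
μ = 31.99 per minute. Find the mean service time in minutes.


Mean service time = 1/μ = 1/31.99 minute = 0.03126 minute
In minutes: 0.03126 × 1 = 0.03126 min

Final: 0.03126 min


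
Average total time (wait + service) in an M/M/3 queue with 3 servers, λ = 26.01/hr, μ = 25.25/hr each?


a = 1.0301; ρ = 0.3434; P₀ = 0.352350
Lq = P₀·a^c·ρ/(c!(1−ρ)²) = 0.05112
Wq = Lq/λ = 0.05112/26.01 = 0.001965 hr
W = Wq + 1/μ = 0.001965 + 0.03960 = 0.04157 hr

Final: 0.04157 hr


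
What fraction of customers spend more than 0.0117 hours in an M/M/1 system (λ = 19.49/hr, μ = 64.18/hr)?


W ~ Exponential(μ−λ) for M/M/1.
μ − λ = 64.18 − 19.49 = 44.6900
P(W > t) = e^{−(μ−λ)t} = e^{−0.5229} = 0.592815

Final: 0.592815


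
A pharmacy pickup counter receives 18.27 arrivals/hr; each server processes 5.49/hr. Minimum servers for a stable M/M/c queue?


Stability requires cμ > λ ⇔ c > λ/μ.
λ/μ = 18.27/5.49 = 3.3279
Minimum integer c = ⌊3.3279⌋ + 1 = 4
Check: 4·5.49 = 21.96 > 18.27, while 3·5.49 = 16.47 ≤ 18.27

Final: 4 servers


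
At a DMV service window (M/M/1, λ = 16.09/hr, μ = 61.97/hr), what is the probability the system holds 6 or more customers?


ρ = 16.09/61.97 = 0.2596
P(N ≥ n) = ρ^n = 0.2596^6 = 0.0003064

Final: 0.0003064


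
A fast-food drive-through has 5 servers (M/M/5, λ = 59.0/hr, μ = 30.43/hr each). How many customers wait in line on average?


a = λ/μ = 1.9389; ρ = a/5 = 0.3878
P₀ = 0.142958
Lq = P₀·a^c·ρ / (c!·(1−ρ)²) = 0.142958·27.39998·0.3878/(120·0.37482)
= 0.03377

Final: 0.03377


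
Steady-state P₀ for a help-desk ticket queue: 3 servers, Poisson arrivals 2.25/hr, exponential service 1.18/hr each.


a = λ/μ = 2.25/1.18 = 1.9068; ρ = a/c = 0.6356
Σ_{k=0}^{2} a^k/k! (terms k=0..2) = 1.00000 + 1.90678 + 1.81790 = 4.72468
Tail: a^3/(3!(1−ρ)) = 6.93269/(6·0.3644) = 3.17076
P₀ = 1/(4.72468 + 3.17076) = 1/7.89545 = 0.126655

Final: 0.126655


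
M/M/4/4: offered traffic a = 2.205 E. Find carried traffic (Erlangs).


B(4,2.205) = 0.117150 (Erlang-B)
Carried load = a(1 − B) = 2.205·(1 − 0.117150) = 2.205·0.882850 = 1.9467 E

Final: 1.9467 Erlangs


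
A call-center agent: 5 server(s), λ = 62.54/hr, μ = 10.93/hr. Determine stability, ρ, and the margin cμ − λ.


Total capacity cμ = 5·10.93 = 54.65/hr
ρ = λ/(cμ) = 62.54/54.65 = 1.1444
Stable ⇔ ρ < 1: NO
Spare capacity = cμ − λ = 54.65 − 62.54 = -7.89/hr

Final: ρ = 1.1444; unstable; margin = -7.89/hr


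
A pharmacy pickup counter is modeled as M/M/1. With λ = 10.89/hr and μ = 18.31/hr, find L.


ρ = λ/μ = 10.89/18.31 = 0.5948
L = ρ/(1−ρ) = 0.5948/(1 − 0.5948) = 0.5948/0.4052 = 1.4677

Final: 1.4677


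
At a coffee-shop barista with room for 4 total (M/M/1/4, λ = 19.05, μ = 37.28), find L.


ρ = 19.05/37.28 = 0.5110
L = ρ[1 − (K+1)ρ^K + Kρ^(K+1)] / [(1−ρ)(1−ρ^(K+1))]
Numerator: 0.5110·(1 − 5·0.068183 + 4·0.034841) = 0.408006
Denominator: (0.4890)·(0.965159) = 0.471965
L = 0.408006/0.471965 = 0.8645

Final: 0.8645


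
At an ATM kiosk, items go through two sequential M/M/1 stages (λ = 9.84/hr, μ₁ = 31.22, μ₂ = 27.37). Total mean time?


Each node sees arrival rate λ = 9.84/hr (tandem ⇒ throughput preserved).
W₁ = 1/(μ₁−λ) = 1/(31.22−9.84) = 0.04677 hr
W₂ = 1/(μ₂−λ) = 1/(27.37−9.84) = 0.05705 hr
W_total = W₁ + W₂ = 0.04677 + 0.05705 = 0.10382 hr

Final: 0.10382 hr


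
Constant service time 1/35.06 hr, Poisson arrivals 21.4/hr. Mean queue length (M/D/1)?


ρ = 21.4/35.06 = 0.6104
M/D/1: Lq = ρ²/(2(1−ρ)) = 0.3726/(2·0.3896) = 0.47812

Final: 0.47812


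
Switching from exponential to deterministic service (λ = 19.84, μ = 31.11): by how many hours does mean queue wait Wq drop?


ρ = 19.84/31.11 = 0.6377
Wq(M/M/1) = ρ/(μ−λ) = 0.6377/11.27 = 0.05659 hr
Wq(M/D/1) = ρ/(2(μ−λ)) = 0.02829 hr
Savings = 0.05659 − 0.02829 = 0.02829 hr

Final: 0.02829 hr


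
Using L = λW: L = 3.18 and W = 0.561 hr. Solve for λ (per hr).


λ = L/W = 3.18/0.561 = 5.6684 /hr

Final: 5.6684 /hr


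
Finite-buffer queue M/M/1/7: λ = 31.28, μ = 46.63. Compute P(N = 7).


ρ = λ/μ = 31.28/46.63 = 0.6708
P_K = (1−ρ)ρ^K/(1−ρ^(K+1)) = (0.3292·0.061124)/(1 − 0.041003)
= 0.020121/0.958997 = 0.020981

Final: 0.020981


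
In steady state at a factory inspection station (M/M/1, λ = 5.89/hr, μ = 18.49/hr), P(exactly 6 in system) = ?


ρ = 5.89/18.49 = 0.3186
P_n = (1−ρ)·ρ^n = (1 − 0.3186)·0.3186^6 = 0.6814·0.001045 = 0.0007120

Final: 0.0007120


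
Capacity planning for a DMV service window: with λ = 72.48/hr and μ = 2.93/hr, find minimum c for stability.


Stability requires cμ > λ ⇔ c > λ/μ.
λ/μ = 72.48/2.93 = 24.7372
Minimum integer c = ⌊24.7372⌋ + 1 = 25
Check: 25·2.93 = 73.25 > 72.48, while 24·2.93 = 70.32 ≤ 72.48

Final: 25 servers


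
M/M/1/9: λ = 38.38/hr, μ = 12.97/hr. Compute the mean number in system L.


ρ = 38.38/12.97 = 2.9591
L = ρ[1 − (K+1)ρ^K + Kρ^(K+1)] / [(1−ρ)(1−ρ^(K+1))]
Numerator: 2.9591·(1 − 10·17397.424035 + 9·51481.351924) = 856252.553355
Denominator: (-1.9591)·(-51480.351924) = 100857.034879
L = 856252.553355/100857.034879 = 8.4898

Final: 8.4898


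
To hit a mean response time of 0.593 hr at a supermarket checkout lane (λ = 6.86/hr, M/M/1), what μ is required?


W = 1/(μ−λ) ⇒ μ − λ = 1/W = 1/0.593 = 1.6863
μ = λ + 1/W = 6.86 + 1.6863 = 8.5463 per hr

Final: 8.5463 /hr


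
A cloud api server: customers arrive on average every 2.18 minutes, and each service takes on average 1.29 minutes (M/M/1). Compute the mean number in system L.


λ = 60/2.18 = 27.5229 /hr
μ = 60/1.29 = 46.5116 /hr
ρ = λ/μ = 27.5229/46.5116 = 0.5917
L = ρ/(1−ρ) = 0.5917/0.4083 = 1.4494

Final: 1.4494


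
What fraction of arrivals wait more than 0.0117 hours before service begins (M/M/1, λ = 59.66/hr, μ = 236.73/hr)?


ρ = 59.66/236.73 = 0.2520
P(Wq > t) = ρ·e^{−(μ−λ)t} = 0.2520·e^{−2.0717}
= 0.2520·0.125969 = 0.031746

Final: 0.031746


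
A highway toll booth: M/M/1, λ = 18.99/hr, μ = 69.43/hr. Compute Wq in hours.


ρ = 18.99/69.43 = 0.2735
Wq = ρ/(μ−λ) = 0.2735/(69.43 − 18.99) = 0.2735/50.44 = 0.005423 hr

Final: 0.005423 hr


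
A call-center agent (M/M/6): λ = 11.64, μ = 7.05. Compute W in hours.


a = 1.6511; ρ = 0.2752; P₀ = 0.191758
Lq = P₀·a^c·ρ/(c!(1−ρ)²) = 0.002826
Wq = Lq/λ = 0.002826/11.64 = 0.0002428 hr
W = Wq + 1/μ = 0.0002428 + 0.14184 = 0.14209 hr

Final: 0.14209 hr


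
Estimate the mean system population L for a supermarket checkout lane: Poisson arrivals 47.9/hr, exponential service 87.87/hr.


ρ = λ/μ = 47.9/87.87 = 0.5451
L = ρ/(1−ρ) = 0.5451/(1 − 0.5451) = 0.5451/0.4549 = 1.1984

Final: 1.1984


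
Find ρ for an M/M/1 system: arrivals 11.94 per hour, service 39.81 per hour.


ρ = λ/μ = 11.94/39.81 = 0.2999

Final: 0.2999


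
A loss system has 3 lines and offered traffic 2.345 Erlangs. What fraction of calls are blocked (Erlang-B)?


B(c,a) = (a^c/c!) / Σ_{k=0}^{c} a^k/k!
a^3/3! = 2.149202
Σ terms (k=0..3): 1.00000 + 2.34500 + 2.74951 + 2.14920 = 8.243715
B = 2.149202/8.243715 = 0.260708

Final: 0.260708


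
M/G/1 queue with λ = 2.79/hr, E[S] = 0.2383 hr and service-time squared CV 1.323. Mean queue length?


ρ = λ·E[S] = 2.79·0.2383 = 0.6649
Lq = ρ²(1+C_s²)/(2(1−ρ)) = 0.4420·(1+1.323)/(2·0.3351)
= 0.4420·2.3230/0.6703 = 1.53195

Final: 1.53195


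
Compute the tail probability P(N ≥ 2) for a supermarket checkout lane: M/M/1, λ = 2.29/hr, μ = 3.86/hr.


ρ = 2.29/3.86 = 0.5933
P(N ≥ n) = ρ^n = 0.5933^2 = 0.351962

Final: 0.351962


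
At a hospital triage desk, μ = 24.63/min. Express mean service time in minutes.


Mean service time = 1/μ = 1/24.63 minute = 0.04060 minute
In minutes: 0.04060 × 1 = 0.04060 min

Final: 0.04060 min


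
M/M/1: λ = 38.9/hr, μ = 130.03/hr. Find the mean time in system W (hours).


W = 1/(μ−λ) = 1/(130.03 − 38.9) = 1/91.13 = 0.01097 hr

Final: 0.01097 hr


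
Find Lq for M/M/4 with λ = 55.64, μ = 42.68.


a = λ/μ = 1.3037; ρ = a/4 = 0.3259
P₀ = 0.270182
Lq = P₀·a^c·ρ / (c!·(1−ρ)²) = 0.270182·2.88836·0.3259/(24·0.45439)
= 0.02332

Final: 0.02332


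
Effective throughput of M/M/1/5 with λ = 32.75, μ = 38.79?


ρ = 0.8443; P_K = (1−ρ)ρ^5/(1−ρ^6) = 0.104735
λ_eff = λ(1 − P_K) = 32.75·(1 − 0.104735) = 32.75·0.895265 = 29.3199 /hr

Final: 29.3199 /hr


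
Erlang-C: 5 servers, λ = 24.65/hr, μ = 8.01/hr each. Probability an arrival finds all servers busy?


a = λ/μ = 3.0774; ρ = a/5 = 0.6155
P₀ = 0.042756 (from M/M/c formula)
C(c,a) = [a^c/(c!(1−ρ))]·P₀ = [276.00823/(120·0.3845)]·0.042756
= 5.98167·0.042756 = 0.255751

Final: 0.255751


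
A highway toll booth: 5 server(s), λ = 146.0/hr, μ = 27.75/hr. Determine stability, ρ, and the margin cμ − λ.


Total capacity cμ = 5·27.75 = 138.75/hr
ρ = λ/(cμ) = 146.0/138.75 = 1.0523
Stable ⇔ ρ < 1: NO
Spare capacity = cμ − λ = 138.75 − 146.0 = -7.25/hr

Final: ρ = 1.0523; unstable; margin = -7.25/hr


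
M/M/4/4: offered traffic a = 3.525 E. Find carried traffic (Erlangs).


B(4,3.525) = 0.262889 (Erlang-B)
Carried load = a(1 − B) = 3.525·(1 − 0.262889) = 3.525·0.737111 = 2.5983 E

Final: 2.5983 Erlangs


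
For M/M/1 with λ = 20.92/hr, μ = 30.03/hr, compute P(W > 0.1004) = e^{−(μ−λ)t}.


W ~ Exponential(μ−λ) for M/M/1.
μ − λ = 30.03 − 20.92 = 9.1100
P(W > t) = e^{−(μ−λ)t} = e^{−0.9146} = 0.400659

Final: 0.400659


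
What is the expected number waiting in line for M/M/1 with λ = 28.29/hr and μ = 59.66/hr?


ρ = 28.29/59.66 = 0.4742
Lq = ρ²/(1−ρ) = 0.2249/0.5258 = 0.4276

Final: 0.4276


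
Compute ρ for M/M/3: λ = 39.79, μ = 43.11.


ρ = λ/(cμ) = 39.79/(3·43.11) = 39.79/129.33 = 0.3077

Final: 0.3077


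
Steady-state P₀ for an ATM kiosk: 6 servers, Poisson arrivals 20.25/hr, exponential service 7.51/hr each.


a = λ/μ = 20.25/7.51 = 2.6964; ρ = a/c = 0.4494
Σ_{k=0}^{5} a^k/k! (terms k=0..5) = 1.00000 + 2.69640 + 3.63530 + 3.26741 + 2.20257 + 1.18780 = 13.98949
Tail: a^6/(6!(1−ρ)) = 384.33554/(720·0.5506) = 0.96949
P₀ = 1/(13.98949 + 0.96949) = 1/14.95897 = 0.066850

Final: 0.066850


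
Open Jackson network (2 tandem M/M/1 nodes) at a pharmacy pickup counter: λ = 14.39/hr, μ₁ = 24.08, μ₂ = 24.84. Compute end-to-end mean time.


Each node sees arrival rate λ = 14.39/hr (tandem ⇒ throughput preserved).
W₁ = 1/(μ₁−λ) = 1/(24.08−14.39) = 0.10320 hr
W₂ = 1/(μ₂−λ) = 1/(24.84−14.39) = 0.09569 hr
W_total = W₁ + W₂ = 0.10320 + 0.09569 = 0.19889 hr

Final: 0.19889 hr


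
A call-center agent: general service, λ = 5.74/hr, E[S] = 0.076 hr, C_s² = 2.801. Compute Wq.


ρ = λ·E[S] = 5.74·0.076 = 0.4362
E[S²] = E[S]²(1+C_s²) = 0.076²·(1+2.801) = 0.021955
Wq = λ·E[S²]/(2(1−ρ)) = 5.74·0.021955/(2·0.5638) = 0.11177 hr

Final: 0.11177 hr


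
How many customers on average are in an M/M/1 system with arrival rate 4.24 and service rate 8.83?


ρ = λ/μ = 4.24/8.83 = 0.4802
L = ρ/(1−ρ) = 0.4802/(1 − 0.4802) = 0.4802/0.5198 = 0.9237

Final: 0.9237


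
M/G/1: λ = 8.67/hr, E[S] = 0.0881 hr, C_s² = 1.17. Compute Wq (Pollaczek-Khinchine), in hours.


ρ = λ·E[S] = 8.67·0.0881 = 0.7638
E[S²] = E[S]²(1+C_s²) = 0.0881²·(1+1.17) = 0.016843
Wq = λ·E[S²]/(2(1−ρ)) = 8.67·0.016843/(2·0.2362) = 0.30915 hr

Final: 0.30915 hr


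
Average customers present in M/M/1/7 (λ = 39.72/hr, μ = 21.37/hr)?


ρ = 39.72/21.37 = 1.8587
L = ρ[1 − (K+1)ρ^K + Kρ^(K+1)] / [(1−ρ)(1−ρ^(K+1))]
Numerator: 1.8587·(1 − 8·76.636034 + 7·142.441895) = 715.601220
Denominator: (-0.8587)·(-141.441895) = 121.453382
L = 715.601220/121.453382 = 5.8920

Final: 5.8920


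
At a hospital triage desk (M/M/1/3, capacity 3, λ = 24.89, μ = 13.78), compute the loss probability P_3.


ρ = λ/μ = 24.89/13.78 = 1.8062
P_K = (1−ρ)ρ^K/(1−ρ^(K+1)) = (-0.8062·5.892872)/(1 − 10.643947)
= -4.751075/-9.643947 = 0.492648

Final: 0.492648


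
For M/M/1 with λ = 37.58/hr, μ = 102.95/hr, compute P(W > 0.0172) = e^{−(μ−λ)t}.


W ~ Exponential(μ−λ) for M/M/1.
μ − λ = 102.95 − 37.58 = 65.3700
P(W > t) = e^{−(μ−λ)t} = e^{−1.1244} = 0.324859

Final: 0.324859


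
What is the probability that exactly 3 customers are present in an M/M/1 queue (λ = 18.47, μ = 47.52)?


ρ = 18.47/47.52 = 0.3887
P_n = (1−ρ)·ρ^n = (1 − 0.3887)·0.3887^3 = 0.6113·0.058718 = 0.035896

Final: 0.035896


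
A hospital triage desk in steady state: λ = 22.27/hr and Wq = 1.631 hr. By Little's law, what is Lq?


Lq = λWq = 22.27·1.631 = 36.3224

Final: 36.3224


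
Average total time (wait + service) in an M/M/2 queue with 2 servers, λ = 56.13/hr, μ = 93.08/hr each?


a = 0.6030; ρ = 0.3015; P₀ = 0.536671
Lq = P₀·a^c·ρ/(c!(1−ρ)²) = 0.06030
Wq = Lq/λ = 0.06030/56.13 = 0.001074 hr
W = Wq + 1/μ = 0.001074 + 0.01074 = 0.01182 hr

Final: 0.01182 hr


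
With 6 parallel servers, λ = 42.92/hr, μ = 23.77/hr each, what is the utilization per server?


ρ = λ/(cμ) = 42.92/(6·23.77) = 42.92/142.62 = 0.3009

Final: 0.3009


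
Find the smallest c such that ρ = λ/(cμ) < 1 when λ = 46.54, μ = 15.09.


Stability requires cμ > λ ⇔ c > λ/μ.
λ/μ = 46.54/15.09 = 3.0842
Minimum integer c = ⌊3.0842⌋ + 1 = 4
Check: 4·15.09 = 60.36 > 46.54, while 3·15.09 = 45.27 ≤ 46.54

Final: 4 servers
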